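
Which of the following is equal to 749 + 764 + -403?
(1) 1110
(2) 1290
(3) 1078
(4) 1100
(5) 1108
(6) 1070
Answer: 1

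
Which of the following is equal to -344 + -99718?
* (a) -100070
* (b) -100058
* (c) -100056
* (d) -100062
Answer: d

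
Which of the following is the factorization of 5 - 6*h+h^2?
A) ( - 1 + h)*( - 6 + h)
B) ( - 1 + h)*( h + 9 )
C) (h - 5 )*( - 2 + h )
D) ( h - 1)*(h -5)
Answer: D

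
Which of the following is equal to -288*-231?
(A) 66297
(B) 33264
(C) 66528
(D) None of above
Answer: C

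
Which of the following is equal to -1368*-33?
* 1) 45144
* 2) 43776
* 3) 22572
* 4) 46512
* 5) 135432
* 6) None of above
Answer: 1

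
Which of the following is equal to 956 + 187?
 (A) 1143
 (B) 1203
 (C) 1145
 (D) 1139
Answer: A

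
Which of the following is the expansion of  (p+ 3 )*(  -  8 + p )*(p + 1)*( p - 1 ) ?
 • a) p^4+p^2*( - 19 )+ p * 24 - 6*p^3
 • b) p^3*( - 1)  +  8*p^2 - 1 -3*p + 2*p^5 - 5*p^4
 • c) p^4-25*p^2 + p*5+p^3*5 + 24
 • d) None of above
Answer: d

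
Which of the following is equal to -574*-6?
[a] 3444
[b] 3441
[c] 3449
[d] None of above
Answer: a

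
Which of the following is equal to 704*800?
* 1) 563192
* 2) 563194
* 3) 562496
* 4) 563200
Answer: 4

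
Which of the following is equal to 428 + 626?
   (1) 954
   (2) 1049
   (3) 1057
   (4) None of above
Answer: 4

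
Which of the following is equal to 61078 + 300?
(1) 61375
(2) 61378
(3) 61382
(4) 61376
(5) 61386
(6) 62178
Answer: 2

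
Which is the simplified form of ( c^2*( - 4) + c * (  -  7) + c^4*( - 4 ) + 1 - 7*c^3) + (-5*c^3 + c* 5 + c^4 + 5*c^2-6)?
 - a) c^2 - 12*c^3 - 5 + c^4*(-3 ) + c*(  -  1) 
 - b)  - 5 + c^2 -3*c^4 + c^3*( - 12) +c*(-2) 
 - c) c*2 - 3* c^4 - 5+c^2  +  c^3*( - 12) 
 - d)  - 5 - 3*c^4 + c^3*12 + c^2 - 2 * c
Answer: b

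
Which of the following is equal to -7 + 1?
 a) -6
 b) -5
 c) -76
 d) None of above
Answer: a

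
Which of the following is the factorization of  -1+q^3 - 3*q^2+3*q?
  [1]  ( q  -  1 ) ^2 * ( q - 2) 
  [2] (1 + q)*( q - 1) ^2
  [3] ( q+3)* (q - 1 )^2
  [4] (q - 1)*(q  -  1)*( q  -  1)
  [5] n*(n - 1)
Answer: 4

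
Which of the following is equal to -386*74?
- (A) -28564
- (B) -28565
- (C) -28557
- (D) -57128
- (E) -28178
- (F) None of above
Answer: A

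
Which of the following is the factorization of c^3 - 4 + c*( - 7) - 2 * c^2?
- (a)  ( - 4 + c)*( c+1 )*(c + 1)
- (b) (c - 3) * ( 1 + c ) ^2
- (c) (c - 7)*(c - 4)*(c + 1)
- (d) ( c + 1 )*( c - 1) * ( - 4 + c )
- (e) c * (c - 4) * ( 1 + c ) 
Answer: a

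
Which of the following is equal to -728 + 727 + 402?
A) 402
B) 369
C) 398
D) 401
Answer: D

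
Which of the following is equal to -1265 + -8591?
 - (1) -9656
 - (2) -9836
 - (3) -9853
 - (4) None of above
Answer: 4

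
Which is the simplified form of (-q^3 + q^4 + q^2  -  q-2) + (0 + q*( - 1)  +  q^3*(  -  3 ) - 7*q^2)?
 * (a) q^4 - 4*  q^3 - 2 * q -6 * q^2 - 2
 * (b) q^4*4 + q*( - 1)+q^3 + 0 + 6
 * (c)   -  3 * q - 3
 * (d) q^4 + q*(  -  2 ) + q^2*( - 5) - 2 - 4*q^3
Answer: a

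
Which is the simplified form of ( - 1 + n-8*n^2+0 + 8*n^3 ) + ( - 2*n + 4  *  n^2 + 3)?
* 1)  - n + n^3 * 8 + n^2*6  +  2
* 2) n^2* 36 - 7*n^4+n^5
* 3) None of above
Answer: 3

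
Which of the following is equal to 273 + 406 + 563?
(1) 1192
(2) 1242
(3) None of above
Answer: 2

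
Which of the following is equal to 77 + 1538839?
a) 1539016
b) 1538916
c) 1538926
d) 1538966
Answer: b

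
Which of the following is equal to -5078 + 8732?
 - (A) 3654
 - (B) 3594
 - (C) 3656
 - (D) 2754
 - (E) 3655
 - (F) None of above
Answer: A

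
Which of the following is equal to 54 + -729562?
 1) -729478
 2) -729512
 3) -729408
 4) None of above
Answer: 4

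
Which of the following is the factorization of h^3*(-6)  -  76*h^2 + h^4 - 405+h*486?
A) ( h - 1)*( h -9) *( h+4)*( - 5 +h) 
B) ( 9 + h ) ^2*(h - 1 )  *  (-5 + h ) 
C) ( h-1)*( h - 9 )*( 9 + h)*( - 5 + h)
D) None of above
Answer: C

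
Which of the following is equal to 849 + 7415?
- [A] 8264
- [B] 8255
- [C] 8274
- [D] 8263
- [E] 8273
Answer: A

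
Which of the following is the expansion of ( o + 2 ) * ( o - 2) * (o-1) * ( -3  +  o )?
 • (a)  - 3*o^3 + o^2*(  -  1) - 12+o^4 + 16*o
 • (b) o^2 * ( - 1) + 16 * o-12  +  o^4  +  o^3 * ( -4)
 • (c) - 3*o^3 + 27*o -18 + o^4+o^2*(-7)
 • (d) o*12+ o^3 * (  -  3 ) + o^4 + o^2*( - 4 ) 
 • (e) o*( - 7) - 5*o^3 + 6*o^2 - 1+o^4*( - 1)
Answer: b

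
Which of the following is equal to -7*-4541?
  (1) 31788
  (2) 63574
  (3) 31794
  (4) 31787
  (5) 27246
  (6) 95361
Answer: 4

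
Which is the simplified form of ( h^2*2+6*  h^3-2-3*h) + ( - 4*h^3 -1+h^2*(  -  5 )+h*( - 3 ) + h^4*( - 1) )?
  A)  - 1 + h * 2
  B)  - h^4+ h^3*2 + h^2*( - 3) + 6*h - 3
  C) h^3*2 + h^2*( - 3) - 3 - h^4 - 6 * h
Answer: C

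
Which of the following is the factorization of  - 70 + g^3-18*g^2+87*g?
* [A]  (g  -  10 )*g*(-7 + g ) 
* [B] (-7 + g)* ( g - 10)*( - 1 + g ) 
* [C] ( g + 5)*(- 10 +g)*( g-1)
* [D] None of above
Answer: B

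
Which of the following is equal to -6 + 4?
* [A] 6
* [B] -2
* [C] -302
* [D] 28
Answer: B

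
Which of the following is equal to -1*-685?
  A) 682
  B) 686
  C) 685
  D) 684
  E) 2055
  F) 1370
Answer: C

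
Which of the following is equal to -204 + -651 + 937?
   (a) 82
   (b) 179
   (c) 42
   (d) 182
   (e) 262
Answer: a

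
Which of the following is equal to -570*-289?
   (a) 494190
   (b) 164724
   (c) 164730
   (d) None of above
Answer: c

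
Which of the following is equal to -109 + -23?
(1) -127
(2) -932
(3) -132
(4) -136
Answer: 3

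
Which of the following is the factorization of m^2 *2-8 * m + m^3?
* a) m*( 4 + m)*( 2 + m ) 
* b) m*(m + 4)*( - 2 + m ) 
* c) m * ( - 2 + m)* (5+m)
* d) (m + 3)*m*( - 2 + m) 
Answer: b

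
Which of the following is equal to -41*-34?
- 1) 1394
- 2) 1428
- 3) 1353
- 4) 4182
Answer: 1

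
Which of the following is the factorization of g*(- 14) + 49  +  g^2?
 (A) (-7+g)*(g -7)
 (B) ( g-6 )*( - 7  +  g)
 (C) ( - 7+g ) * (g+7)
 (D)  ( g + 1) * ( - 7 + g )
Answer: A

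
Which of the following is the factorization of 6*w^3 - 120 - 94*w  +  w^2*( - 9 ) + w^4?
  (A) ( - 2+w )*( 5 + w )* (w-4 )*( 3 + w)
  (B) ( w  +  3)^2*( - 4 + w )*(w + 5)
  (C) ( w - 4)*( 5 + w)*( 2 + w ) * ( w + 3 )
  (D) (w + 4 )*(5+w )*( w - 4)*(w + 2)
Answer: C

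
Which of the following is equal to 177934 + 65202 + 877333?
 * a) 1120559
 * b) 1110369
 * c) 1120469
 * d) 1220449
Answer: c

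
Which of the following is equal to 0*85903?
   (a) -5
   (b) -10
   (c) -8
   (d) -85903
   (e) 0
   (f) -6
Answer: e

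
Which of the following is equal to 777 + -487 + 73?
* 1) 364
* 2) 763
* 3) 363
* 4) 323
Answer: 3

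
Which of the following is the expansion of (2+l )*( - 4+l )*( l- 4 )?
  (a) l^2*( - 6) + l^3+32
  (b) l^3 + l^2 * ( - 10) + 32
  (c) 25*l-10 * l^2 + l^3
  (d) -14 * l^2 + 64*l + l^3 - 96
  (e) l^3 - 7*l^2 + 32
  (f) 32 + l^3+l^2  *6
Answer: a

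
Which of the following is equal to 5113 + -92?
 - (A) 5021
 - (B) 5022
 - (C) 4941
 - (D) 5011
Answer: A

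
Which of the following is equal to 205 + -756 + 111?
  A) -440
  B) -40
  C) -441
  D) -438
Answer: A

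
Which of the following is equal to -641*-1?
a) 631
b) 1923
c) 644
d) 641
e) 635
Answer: d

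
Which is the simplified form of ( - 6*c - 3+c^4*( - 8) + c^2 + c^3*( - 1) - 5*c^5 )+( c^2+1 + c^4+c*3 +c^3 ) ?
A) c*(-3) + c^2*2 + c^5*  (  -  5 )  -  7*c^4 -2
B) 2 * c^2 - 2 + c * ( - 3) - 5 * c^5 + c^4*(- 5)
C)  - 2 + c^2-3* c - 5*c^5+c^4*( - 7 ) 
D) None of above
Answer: A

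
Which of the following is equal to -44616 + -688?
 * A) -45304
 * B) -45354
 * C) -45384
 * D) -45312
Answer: A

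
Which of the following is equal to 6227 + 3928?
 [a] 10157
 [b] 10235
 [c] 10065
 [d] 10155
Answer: d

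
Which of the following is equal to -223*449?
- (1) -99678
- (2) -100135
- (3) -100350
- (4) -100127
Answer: 4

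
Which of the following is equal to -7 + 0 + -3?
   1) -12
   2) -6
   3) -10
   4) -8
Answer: 3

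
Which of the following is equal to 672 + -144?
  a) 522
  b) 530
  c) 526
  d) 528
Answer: d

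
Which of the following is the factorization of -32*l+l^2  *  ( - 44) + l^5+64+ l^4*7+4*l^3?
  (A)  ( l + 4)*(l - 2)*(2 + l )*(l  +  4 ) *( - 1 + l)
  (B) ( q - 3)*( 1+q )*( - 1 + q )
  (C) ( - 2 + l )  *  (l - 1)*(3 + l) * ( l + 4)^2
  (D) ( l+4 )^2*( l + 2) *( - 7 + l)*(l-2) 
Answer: A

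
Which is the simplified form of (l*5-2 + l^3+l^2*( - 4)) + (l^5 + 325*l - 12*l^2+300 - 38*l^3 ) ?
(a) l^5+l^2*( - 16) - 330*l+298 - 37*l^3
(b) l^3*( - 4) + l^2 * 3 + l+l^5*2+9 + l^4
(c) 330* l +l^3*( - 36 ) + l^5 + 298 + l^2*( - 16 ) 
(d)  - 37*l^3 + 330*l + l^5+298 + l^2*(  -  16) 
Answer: d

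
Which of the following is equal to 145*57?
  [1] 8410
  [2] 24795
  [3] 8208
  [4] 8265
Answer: 4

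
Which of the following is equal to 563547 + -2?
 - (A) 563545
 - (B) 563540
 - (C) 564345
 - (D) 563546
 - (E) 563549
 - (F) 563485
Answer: A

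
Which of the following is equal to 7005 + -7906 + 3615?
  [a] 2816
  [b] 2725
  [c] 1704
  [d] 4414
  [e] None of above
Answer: e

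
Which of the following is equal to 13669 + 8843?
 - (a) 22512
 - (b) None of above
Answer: a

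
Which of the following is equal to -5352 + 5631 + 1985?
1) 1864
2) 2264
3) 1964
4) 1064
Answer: 2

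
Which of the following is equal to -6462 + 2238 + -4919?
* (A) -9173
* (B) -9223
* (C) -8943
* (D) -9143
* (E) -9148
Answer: D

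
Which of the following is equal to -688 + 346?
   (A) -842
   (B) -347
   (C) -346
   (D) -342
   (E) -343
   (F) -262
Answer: D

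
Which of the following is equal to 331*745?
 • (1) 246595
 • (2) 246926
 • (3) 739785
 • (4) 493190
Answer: 1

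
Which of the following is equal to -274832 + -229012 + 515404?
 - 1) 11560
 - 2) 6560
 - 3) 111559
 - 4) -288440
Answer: 1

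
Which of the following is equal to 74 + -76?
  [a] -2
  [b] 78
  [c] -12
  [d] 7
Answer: a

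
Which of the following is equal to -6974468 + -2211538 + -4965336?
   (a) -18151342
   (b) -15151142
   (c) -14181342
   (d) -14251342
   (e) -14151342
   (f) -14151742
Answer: e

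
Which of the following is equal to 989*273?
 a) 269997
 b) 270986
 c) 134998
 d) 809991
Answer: a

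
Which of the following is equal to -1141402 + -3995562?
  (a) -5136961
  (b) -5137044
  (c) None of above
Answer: c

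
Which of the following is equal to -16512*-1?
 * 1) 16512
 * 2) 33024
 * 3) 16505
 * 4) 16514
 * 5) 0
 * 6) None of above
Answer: 1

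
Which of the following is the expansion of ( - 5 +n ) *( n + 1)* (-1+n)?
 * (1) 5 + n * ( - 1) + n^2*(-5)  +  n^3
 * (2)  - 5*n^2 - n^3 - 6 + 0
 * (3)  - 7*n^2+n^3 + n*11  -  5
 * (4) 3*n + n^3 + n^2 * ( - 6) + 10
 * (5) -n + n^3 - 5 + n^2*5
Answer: 1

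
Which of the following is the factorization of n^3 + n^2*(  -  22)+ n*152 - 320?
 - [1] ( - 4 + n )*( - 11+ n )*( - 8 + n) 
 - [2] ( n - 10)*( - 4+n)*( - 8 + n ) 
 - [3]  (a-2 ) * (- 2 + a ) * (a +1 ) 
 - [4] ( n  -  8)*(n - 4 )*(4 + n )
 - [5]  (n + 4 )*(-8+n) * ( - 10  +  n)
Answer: 2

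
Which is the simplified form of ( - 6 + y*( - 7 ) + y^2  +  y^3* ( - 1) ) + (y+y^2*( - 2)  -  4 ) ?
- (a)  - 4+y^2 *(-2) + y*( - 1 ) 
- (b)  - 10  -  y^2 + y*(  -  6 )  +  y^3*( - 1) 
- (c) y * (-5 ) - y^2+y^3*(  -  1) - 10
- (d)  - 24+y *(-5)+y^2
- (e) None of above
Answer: b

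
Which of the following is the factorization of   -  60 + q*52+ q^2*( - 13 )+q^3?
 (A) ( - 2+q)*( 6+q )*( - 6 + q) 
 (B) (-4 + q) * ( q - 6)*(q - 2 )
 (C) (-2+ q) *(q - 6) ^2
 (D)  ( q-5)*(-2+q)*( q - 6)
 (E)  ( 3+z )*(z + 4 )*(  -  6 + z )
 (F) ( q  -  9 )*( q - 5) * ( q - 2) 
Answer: D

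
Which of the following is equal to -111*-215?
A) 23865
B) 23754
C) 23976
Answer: A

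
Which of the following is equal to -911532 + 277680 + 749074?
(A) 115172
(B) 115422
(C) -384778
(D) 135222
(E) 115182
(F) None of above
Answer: F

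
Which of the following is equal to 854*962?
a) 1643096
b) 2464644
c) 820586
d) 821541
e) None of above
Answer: e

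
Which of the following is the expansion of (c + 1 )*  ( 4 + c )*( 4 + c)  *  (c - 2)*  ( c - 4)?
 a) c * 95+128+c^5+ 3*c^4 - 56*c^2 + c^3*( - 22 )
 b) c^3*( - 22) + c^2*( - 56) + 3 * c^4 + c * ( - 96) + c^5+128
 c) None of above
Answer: c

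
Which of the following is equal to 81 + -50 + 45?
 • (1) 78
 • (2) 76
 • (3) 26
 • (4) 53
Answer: 2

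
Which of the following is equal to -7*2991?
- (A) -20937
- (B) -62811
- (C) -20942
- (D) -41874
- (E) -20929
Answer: A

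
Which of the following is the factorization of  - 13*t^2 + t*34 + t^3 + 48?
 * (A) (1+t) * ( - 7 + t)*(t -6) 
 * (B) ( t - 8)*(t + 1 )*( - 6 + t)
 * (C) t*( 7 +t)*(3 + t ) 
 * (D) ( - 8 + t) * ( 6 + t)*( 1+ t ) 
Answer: B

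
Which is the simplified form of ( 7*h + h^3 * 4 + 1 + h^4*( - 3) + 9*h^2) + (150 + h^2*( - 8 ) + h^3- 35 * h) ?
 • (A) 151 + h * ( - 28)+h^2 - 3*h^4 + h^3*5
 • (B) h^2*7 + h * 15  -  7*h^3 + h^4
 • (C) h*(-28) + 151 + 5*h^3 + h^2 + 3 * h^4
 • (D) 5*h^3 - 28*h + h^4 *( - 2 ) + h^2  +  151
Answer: A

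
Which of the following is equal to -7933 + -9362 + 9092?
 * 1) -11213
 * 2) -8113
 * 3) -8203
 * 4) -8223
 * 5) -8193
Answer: 3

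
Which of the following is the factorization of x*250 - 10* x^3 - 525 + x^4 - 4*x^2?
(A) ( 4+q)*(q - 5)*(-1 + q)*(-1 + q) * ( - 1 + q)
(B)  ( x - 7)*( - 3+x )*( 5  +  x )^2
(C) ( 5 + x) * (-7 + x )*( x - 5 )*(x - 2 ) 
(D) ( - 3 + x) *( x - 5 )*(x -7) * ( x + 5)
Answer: D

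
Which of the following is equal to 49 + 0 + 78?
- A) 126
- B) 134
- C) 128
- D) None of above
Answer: D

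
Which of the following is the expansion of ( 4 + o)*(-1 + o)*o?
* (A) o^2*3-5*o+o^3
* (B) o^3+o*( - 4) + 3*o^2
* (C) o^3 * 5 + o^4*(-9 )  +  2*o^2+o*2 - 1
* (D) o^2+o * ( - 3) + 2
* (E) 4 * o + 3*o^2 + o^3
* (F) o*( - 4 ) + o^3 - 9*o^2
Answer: B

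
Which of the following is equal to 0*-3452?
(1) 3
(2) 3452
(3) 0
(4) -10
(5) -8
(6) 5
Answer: 3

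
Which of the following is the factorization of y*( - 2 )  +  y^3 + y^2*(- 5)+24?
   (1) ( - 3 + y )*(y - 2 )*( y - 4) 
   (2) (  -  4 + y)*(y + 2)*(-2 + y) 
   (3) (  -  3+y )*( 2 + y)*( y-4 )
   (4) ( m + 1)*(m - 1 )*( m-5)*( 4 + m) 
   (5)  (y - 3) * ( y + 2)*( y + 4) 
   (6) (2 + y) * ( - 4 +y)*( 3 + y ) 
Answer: 3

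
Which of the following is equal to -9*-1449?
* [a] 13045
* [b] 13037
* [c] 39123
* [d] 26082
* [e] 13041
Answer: e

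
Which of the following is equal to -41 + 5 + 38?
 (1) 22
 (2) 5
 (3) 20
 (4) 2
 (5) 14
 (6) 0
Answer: 4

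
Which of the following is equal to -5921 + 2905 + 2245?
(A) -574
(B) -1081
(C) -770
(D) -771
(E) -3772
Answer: D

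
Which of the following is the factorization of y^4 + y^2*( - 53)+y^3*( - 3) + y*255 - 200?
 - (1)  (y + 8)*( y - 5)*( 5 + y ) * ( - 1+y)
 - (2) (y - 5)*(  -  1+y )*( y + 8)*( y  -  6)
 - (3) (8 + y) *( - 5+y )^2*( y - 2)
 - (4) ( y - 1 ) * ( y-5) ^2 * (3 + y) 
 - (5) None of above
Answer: 5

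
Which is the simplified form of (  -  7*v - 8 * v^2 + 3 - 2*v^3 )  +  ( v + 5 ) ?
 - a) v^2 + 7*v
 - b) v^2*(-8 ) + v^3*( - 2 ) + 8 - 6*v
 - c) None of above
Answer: b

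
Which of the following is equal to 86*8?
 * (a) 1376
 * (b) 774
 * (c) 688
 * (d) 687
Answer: c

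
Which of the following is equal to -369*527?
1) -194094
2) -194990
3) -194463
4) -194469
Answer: 3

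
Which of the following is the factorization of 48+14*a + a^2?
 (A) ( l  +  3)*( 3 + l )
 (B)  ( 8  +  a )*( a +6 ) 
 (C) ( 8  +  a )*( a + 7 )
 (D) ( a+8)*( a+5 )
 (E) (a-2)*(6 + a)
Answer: B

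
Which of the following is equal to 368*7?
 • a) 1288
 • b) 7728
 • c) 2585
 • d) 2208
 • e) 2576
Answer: e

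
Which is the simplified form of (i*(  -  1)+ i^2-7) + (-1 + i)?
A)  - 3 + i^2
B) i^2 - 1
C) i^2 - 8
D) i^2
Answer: C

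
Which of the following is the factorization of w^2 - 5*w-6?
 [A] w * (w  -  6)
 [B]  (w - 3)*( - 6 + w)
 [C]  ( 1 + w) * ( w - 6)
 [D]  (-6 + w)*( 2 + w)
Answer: C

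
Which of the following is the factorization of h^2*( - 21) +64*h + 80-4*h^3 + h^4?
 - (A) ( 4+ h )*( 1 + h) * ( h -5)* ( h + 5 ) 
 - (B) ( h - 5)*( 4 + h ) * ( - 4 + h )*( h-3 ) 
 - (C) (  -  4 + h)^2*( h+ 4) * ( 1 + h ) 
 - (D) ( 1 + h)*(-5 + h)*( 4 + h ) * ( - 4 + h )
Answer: D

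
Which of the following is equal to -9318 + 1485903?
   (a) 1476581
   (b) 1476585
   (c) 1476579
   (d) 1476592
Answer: b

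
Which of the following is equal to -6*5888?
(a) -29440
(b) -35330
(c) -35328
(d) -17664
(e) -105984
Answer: c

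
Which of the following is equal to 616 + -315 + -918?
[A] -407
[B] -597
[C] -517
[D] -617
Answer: D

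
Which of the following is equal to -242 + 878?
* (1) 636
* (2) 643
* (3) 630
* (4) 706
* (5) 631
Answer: 1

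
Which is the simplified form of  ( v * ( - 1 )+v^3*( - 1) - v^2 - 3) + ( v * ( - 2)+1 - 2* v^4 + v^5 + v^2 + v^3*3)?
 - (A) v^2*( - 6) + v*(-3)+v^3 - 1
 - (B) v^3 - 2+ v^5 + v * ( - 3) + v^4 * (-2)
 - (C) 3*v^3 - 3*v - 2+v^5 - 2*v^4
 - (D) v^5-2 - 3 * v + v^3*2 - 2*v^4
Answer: D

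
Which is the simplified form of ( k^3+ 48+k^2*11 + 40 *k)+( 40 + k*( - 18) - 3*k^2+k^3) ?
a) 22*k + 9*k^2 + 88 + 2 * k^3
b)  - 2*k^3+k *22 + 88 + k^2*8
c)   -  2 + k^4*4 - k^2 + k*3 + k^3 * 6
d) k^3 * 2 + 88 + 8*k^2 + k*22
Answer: d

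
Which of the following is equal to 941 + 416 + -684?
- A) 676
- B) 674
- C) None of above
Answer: C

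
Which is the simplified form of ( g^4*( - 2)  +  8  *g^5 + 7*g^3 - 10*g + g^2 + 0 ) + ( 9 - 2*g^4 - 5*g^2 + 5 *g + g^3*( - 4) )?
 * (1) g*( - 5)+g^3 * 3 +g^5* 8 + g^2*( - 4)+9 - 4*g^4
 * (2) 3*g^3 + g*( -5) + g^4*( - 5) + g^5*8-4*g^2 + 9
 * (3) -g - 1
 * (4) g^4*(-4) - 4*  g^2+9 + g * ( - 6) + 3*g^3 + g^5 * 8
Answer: 1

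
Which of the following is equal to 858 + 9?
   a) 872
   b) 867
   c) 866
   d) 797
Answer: b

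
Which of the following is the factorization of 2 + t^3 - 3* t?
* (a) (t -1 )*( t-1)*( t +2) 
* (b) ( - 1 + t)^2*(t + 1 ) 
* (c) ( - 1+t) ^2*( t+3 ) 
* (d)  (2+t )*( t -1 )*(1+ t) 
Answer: a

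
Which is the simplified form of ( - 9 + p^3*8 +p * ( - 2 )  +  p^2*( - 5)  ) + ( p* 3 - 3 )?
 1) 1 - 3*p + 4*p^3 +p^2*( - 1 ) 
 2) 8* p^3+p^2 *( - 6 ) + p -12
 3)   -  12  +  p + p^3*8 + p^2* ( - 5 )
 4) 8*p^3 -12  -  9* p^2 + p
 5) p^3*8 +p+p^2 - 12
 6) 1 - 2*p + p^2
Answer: 3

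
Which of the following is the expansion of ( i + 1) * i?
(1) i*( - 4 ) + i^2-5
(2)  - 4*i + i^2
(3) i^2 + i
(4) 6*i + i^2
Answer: 3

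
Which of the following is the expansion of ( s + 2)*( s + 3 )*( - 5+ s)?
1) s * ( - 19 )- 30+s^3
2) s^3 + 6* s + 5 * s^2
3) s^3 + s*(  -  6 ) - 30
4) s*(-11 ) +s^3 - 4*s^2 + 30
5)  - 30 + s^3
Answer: 1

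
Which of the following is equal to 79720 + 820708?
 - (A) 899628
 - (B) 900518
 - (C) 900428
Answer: C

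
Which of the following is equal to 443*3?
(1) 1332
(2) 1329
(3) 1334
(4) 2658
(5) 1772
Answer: 2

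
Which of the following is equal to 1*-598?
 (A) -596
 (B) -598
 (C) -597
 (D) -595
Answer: B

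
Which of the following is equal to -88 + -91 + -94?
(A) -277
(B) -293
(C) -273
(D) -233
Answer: C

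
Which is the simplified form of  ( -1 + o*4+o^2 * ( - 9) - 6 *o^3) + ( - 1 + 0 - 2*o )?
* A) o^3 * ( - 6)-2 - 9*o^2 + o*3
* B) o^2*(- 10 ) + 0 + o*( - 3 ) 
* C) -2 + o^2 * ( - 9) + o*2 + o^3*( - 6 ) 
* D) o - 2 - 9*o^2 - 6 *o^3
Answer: C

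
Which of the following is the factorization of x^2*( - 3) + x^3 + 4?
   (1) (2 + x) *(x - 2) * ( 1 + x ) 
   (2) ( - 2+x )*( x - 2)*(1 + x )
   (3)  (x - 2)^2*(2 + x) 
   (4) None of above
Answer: 2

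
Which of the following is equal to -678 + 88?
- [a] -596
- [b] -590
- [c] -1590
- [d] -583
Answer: b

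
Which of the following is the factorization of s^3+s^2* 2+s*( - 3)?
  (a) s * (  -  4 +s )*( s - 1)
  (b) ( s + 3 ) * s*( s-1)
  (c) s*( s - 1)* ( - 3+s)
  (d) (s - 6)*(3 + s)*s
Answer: b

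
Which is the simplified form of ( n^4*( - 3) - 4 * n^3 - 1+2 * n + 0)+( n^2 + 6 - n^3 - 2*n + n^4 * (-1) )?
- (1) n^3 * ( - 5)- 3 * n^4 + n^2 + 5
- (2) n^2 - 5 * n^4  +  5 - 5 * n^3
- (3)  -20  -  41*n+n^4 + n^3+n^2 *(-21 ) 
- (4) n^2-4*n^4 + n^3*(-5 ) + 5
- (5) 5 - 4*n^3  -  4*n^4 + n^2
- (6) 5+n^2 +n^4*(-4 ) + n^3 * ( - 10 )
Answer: 4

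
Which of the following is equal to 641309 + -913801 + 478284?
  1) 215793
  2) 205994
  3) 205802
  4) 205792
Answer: 4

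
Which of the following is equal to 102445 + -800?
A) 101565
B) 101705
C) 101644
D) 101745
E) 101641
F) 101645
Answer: F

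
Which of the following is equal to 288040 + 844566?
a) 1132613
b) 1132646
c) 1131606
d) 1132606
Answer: d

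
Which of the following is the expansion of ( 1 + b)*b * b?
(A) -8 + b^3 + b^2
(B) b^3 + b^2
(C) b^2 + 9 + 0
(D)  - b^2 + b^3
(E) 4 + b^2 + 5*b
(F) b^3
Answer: B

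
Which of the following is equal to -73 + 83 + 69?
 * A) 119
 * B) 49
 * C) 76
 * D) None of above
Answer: D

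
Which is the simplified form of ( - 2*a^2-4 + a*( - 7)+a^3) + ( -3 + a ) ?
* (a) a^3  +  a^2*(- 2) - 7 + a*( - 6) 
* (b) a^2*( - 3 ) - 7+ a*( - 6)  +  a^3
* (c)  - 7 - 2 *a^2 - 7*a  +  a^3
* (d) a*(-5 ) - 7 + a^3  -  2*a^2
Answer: a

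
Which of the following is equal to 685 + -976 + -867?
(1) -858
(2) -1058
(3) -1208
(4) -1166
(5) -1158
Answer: 5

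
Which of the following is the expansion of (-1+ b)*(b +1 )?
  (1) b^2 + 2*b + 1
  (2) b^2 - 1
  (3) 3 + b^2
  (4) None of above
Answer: 2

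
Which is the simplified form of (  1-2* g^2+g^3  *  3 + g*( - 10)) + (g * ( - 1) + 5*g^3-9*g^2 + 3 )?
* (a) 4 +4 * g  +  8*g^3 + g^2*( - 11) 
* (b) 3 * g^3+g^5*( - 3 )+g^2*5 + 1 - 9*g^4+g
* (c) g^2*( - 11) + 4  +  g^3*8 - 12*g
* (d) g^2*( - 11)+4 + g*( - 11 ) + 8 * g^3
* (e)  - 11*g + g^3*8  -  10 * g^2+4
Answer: d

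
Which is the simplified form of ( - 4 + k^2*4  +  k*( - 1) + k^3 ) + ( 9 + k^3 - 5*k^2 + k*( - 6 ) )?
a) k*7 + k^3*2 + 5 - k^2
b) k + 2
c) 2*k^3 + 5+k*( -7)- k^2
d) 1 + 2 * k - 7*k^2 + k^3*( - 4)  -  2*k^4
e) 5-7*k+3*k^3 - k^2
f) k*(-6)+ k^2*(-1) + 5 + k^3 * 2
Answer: c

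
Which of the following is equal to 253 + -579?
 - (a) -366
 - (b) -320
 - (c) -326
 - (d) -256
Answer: c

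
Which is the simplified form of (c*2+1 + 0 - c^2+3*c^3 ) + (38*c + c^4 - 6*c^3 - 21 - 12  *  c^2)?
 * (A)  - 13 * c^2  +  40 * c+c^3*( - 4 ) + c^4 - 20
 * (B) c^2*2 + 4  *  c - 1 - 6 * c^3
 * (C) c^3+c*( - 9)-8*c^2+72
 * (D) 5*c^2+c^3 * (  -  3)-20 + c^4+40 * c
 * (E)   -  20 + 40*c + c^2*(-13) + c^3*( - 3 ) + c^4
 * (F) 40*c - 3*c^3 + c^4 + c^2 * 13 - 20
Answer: E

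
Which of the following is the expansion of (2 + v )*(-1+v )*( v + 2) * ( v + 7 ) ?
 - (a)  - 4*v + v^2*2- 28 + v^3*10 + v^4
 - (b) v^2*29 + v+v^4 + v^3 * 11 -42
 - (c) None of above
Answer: c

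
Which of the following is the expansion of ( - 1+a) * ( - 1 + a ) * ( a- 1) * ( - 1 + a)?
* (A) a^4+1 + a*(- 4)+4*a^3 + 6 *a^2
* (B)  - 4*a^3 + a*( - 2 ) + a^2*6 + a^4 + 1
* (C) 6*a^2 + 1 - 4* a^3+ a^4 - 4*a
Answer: C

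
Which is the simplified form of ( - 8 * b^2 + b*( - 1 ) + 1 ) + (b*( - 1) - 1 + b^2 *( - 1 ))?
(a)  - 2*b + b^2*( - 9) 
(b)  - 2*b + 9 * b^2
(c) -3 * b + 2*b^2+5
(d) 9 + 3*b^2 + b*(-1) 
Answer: a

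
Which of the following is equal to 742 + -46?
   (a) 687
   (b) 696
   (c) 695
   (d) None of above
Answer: b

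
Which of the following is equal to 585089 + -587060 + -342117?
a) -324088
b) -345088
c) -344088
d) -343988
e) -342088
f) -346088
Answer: c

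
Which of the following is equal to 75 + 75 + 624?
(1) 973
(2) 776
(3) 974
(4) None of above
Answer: 4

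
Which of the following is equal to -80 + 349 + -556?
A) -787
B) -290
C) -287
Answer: C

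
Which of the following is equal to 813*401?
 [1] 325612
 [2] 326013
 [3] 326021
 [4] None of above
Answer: 2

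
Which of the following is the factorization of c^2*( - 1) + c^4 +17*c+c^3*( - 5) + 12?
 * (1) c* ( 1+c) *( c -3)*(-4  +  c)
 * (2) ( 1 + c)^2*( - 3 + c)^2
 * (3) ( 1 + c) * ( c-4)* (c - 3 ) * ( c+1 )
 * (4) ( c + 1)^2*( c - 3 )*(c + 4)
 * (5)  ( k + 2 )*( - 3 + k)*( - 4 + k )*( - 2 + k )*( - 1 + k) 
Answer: 3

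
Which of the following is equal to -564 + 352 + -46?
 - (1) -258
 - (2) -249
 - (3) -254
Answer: 1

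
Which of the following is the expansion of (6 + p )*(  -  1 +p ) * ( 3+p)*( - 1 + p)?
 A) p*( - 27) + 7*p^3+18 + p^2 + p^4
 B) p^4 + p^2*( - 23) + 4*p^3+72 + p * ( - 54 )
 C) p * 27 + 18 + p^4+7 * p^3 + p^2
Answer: A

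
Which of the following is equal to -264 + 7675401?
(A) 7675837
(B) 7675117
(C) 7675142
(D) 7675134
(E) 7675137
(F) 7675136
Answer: E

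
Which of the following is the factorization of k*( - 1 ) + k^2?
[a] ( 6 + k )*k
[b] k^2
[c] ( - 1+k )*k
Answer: c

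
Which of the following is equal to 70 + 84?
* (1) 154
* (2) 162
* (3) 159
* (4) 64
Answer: 1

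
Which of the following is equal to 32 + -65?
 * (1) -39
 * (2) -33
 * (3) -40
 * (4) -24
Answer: 2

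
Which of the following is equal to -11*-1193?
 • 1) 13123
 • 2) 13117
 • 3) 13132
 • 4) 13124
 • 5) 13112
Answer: 1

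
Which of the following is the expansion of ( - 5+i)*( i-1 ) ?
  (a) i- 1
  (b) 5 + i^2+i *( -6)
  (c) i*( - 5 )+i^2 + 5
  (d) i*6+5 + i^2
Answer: b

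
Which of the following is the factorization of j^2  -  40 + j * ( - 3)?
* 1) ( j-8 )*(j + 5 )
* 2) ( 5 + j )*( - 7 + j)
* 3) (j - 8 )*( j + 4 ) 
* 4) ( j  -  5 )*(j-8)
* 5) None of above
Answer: 1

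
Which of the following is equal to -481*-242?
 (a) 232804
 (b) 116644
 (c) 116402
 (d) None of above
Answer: c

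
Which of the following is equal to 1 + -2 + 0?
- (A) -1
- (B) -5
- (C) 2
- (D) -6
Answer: A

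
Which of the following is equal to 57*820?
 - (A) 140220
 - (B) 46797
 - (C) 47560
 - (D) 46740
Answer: D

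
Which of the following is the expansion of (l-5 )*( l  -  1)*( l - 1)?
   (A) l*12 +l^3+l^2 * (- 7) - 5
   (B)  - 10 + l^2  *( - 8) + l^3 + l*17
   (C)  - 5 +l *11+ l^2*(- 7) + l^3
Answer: C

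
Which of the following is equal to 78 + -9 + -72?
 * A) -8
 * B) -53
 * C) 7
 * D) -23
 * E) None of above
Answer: E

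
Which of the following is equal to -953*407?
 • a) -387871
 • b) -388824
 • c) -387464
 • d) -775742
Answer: a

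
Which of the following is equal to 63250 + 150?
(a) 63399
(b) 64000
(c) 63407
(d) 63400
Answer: d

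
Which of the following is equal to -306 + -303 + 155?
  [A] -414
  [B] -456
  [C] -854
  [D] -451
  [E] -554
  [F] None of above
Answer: F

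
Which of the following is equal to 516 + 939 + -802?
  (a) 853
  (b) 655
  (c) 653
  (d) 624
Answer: c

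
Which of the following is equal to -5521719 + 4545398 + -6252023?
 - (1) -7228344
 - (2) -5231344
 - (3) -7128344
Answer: 1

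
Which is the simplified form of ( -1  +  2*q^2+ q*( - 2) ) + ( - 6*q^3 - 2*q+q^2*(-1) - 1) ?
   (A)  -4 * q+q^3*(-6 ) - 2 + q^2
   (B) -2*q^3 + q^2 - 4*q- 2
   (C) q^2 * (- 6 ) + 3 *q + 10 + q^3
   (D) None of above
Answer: A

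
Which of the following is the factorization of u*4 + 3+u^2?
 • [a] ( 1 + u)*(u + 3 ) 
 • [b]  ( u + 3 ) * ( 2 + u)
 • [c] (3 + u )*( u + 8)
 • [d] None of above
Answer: a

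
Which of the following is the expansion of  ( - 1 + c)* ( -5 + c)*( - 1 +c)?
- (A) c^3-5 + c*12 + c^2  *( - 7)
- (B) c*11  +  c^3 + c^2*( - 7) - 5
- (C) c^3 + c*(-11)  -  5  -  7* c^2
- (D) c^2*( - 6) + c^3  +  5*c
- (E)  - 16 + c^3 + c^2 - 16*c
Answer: B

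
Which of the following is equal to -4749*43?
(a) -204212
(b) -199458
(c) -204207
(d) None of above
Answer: c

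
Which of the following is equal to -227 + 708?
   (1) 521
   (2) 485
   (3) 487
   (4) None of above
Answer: 4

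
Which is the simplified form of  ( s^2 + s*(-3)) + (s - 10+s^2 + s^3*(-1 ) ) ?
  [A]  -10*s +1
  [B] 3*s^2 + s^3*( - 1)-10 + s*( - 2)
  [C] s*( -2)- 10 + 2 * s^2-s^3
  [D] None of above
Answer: C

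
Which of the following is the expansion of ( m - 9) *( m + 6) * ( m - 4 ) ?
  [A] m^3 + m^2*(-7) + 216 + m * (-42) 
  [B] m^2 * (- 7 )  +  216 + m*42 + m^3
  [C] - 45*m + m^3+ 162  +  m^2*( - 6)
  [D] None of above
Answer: A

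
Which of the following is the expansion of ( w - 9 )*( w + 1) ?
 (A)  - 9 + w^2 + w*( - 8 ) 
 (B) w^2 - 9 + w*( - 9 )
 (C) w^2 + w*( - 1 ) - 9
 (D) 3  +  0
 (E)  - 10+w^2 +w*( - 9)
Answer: A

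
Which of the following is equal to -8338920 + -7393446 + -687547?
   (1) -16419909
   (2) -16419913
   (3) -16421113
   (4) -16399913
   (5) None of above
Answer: 2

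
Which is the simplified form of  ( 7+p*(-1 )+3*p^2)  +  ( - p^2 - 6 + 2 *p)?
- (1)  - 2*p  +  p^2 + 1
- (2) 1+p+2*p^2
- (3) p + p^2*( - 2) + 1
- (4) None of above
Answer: 2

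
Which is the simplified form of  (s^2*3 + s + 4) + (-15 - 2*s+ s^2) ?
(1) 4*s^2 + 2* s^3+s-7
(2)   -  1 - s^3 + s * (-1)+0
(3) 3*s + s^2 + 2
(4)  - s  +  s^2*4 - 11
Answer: 4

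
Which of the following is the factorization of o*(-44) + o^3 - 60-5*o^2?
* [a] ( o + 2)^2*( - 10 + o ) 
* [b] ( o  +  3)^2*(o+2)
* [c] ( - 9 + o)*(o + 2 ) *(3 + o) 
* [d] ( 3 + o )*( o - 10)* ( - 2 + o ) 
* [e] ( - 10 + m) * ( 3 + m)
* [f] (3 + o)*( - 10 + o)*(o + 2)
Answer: f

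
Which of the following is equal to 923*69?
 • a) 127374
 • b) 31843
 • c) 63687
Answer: c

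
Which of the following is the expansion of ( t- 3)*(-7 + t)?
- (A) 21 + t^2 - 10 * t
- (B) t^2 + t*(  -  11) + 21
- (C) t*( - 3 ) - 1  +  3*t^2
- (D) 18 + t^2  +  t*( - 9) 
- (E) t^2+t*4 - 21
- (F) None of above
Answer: A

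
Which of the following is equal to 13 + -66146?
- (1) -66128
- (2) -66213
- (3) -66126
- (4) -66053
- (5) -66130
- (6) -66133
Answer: 6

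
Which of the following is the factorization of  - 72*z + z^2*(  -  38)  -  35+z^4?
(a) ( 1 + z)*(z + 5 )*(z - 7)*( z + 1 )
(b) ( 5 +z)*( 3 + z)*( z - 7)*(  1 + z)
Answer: a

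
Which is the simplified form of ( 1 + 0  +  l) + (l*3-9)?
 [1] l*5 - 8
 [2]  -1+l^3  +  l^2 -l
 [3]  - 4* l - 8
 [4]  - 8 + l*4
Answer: 4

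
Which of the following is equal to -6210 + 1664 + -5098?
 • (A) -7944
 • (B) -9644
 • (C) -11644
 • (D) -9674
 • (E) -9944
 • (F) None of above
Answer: B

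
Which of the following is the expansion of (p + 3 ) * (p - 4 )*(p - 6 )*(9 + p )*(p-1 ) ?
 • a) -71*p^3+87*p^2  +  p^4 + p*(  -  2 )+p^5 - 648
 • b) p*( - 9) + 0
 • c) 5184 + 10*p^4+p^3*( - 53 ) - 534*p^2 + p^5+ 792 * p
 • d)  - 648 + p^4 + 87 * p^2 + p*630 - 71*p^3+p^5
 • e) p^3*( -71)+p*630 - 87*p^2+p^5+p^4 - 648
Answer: d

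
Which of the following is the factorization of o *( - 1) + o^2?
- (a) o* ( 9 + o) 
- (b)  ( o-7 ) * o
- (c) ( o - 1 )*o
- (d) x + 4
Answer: c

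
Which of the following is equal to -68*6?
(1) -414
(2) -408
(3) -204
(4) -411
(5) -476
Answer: 2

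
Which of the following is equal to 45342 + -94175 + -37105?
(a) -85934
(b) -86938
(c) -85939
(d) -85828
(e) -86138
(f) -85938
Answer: f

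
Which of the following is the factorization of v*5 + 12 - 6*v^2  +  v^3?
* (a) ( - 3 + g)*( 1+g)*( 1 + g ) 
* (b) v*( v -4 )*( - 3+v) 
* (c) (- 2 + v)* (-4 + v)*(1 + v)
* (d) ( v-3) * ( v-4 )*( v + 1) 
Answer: d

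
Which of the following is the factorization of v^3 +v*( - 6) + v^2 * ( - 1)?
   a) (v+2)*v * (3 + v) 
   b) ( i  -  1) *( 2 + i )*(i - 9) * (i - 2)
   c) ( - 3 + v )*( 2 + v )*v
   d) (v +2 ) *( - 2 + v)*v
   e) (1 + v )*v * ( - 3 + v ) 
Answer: c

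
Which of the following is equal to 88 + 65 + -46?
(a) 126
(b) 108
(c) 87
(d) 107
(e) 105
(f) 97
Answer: d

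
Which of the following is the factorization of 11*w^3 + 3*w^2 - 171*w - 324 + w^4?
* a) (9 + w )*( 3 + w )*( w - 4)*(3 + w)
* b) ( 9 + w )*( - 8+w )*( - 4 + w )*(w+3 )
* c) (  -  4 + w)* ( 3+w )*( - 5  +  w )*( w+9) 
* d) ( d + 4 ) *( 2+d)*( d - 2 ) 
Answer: a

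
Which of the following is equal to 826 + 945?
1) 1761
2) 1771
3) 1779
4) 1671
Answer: 2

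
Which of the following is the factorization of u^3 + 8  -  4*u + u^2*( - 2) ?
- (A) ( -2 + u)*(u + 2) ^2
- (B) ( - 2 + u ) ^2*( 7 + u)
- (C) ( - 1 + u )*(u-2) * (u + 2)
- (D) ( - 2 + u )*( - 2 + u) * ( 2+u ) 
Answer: D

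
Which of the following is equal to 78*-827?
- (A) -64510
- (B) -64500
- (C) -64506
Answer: C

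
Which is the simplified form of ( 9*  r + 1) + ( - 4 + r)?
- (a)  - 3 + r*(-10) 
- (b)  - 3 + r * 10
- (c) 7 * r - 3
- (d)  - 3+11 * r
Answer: b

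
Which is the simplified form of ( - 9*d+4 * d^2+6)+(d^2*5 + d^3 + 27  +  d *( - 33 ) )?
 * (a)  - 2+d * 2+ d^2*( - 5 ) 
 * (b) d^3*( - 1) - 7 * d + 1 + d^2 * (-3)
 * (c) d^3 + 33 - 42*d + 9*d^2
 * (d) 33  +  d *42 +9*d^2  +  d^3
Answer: c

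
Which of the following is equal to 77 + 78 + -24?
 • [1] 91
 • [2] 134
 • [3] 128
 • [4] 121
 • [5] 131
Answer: 5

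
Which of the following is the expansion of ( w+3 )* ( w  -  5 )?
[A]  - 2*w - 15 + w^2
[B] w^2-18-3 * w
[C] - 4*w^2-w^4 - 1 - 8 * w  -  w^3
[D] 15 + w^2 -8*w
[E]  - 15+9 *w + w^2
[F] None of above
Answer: A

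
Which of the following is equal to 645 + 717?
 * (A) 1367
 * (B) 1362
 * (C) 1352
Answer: B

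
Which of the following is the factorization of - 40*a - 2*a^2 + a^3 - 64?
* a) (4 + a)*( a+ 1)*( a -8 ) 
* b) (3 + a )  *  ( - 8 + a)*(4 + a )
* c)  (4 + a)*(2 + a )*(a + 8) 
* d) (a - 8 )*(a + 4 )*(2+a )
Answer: d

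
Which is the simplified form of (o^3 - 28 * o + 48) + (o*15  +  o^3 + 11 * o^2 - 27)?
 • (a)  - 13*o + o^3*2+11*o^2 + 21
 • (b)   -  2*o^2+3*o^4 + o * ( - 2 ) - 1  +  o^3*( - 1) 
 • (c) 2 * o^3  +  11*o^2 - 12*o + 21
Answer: a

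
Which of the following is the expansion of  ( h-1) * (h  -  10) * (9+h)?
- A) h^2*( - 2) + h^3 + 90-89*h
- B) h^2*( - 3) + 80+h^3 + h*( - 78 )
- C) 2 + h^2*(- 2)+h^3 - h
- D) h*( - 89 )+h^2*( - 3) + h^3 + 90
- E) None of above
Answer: A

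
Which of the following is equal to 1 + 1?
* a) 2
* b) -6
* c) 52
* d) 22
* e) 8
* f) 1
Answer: a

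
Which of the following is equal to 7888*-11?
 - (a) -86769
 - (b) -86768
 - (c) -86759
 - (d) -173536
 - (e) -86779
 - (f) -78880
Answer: b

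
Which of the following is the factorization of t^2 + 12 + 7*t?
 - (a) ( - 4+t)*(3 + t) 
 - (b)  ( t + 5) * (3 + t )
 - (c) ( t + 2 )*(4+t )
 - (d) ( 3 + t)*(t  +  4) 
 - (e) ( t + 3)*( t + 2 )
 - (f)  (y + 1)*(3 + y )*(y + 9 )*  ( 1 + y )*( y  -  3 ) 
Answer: d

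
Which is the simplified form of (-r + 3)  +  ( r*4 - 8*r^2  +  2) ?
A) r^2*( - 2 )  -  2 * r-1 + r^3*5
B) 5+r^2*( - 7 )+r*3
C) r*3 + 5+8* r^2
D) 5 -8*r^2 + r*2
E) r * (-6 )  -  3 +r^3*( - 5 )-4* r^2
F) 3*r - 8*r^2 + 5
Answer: F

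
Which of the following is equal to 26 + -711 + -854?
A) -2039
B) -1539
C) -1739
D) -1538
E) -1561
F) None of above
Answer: B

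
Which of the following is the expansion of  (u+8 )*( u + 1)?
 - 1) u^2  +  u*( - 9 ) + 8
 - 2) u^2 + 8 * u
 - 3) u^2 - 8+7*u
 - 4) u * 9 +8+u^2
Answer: 4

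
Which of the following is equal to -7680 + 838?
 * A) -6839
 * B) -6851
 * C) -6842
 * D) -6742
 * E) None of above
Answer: C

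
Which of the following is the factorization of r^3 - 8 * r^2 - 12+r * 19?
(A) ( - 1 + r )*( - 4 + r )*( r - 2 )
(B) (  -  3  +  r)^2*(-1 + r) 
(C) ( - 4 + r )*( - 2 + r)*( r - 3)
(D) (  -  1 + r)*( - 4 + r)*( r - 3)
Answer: D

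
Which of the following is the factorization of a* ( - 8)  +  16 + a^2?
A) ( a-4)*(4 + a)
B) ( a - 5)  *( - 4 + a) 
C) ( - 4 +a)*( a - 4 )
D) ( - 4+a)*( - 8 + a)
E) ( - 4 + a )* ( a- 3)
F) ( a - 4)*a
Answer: C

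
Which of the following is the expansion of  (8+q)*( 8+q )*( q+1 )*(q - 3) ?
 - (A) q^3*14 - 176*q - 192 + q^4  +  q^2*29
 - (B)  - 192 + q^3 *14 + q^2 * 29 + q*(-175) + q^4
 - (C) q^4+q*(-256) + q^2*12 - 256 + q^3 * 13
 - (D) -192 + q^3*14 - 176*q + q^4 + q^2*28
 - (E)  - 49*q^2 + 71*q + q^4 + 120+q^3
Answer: A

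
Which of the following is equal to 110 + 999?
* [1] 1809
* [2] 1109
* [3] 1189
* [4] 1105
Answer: 2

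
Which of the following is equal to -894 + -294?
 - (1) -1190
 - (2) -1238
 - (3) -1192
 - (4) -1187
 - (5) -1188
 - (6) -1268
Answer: 5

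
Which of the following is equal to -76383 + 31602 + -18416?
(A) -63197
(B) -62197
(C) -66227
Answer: A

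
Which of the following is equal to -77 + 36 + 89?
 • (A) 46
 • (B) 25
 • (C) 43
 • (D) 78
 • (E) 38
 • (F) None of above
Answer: F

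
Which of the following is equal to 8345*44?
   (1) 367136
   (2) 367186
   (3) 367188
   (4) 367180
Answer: 4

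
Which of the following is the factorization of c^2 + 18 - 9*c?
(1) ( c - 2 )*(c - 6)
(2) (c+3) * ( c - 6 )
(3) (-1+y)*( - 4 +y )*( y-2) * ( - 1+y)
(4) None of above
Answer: 4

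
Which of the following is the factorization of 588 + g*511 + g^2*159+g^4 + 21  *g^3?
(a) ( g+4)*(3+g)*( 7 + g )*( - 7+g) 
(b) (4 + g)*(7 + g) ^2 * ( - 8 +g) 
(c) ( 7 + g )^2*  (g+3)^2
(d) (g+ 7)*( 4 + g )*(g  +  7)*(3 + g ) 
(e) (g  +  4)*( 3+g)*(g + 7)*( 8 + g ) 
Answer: d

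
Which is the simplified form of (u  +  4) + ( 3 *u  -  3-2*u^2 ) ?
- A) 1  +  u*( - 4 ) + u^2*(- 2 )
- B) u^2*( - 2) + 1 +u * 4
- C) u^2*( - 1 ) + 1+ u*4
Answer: B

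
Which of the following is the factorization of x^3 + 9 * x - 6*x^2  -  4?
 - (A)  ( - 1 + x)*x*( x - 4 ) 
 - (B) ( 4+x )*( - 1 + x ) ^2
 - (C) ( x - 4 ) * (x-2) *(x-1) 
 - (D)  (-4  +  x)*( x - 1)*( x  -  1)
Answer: D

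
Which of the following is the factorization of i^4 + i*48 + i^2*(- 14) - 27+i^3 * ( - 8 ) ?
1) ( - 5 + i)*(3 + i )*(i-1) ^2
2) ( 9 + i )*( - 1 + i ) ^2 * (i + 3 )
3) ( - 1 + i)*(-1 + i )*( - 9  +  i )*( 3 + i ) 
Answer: 3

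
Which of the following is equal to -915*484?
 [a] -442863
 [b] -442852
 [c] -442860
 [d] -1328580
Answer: c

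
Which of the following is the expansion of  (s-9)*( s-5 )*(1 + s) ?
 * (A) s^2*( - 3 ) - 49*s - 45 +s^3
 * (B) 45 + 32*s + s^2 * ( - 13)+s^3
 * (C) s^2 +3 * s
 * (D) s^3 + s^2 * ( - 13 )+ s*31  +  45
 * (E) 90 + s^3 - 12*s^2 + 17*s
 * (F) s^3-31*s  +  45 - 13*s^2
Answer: D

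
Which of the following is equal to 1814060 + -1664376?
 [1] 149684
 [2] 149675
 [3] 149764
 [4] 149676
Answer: 1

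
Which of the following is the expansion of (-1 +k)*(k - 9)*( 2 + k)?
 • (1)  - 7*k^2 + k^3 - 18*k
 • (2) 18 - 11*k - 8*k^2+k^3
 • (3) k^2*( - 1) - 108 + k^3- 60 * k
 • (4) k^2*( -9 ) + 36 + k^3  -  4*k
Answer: 2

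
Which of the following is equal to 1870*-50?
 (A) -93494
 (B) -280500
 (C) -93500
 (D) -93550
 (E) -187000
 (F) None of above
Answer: C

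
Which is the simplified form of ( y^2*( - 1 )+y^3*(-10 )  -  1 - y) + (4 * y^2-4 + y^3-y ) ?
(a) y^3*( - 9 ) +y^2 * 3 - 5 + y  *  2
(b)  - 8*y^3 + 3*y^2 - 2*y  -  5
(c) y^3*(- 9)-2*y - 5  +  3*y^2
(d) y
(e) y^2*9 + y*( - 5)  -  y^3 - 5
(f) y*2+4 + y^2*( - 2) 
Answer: c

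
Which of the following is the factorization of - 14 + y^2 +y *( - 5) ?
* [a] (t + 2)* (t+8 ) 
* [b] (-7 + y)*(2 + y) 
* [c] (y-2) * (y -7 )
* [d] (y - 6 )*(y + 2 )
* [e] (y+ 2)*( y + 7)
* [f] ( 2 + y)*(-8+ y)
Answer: b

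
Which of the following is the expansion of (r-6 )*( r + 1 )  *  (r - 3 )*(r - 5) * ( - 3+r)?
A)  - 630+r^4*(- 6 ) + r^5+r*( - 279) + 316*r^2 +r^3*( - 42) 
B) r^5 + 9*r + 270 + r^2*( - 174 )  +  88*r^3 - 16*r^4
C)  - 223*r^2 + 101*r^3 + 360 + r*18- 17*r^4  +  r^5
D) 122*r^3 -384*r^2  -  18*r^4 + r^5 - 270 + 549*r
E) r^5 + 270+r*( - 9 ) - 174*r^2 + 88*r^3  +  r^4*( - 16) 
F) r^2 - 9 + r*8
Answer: E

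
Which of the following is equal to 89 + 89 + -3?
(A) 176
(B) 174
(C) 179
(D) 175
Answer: D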